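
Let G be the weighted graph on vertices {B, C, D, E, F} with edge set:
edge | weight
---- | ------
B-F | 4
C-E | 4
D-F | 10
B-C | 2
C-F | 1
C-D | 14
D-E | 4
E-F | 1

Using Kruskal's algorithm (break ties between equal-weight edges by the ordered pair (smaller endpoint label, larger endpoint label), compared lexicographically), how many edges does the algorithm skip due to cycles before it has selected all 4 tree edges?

Sort edges by weight, then run Kruskal:
C-F (1): add. Components now {B} {C,F} {D} {E}
E-F (1): add. Components now {B} {C,E,F} {D}
B-C (2): add. Components now {B,C,E,F} {D}
B-F (4): skip — B and F already connected.
C-E (4): skip — C and E already connected.
D-E (4): add. Components now {B,C,D,E,F}
Edges rejected before the tree was complete: 2.

2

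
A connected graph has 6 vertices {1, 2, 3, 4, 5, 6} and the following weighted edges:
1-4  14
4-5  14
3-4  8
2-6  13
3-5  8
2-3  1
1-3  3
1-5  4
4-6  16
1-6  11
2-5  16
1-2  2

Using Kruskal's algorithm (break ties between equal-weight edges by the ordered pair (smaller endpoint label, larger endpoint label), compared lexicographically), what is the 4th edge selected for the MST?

Sort edges by weight, then run Kruskal:
2-3 (1): add — endpoints in different components.
1-2 (2): add — endpoints in different components.
1-3 (3): skip — 1 and 3 already connected.
1-5 (4): add — endpoints in different components.
3-4 (8): add — endpoints in different components.
3-5 (8): skip — 3 and 5 already connected.
1-6 (11): add — endpoints in different components.
The 4th edge added is 3-4.

3-4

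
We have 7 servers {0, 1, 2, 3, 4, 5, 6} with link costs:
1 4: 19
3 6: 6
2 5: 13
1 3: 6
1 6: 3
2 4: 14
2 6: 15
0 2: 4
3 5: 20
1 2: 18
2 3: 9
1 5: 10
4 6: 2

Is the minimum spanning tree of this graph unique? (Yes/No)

No

Kruskal's algorithm — process edges by increasing weight (ties by edge label):
4 6 (2): add — endpoints in different components.
1 6 (3): add — endpoints in different components.
0 2 (4): add — endpoints in different components.
1 3 (6): add — endpoints in different components.
3 6 (6): skip — 3 and 6 already connected.
2 3 (9): add — endpoints in different components.
1 5 (10): add — endpoints in different components.
Non-tree edge 3 6 has weight 6, equal to the heaviest edge on its tree cycle — swapping gives another MST of the same weight. Not unique.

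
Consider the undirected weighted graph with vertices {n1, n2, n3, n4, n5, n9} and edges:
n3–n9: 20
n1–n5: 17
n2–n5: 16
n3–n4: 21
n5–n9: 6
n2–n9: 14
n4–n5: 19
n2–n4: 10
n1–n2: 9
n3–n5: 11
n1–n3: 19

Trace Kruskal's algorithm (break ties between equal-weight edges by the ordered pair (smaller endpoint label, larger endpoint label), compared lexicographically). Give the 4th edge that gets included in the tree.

n3-n5

Sort edges by weight, then run Kruskal:
n5–n9 (6): add — endpoints in different components.
n1–n2 (9): add — endpoints in different components.
n2–n4 (10): add — endpoints in different components.
n3–n5 (11): add — endpoints in different components.
n2–n9 (14): add — endpoints in different components.
The 4th edge added is n3–n5.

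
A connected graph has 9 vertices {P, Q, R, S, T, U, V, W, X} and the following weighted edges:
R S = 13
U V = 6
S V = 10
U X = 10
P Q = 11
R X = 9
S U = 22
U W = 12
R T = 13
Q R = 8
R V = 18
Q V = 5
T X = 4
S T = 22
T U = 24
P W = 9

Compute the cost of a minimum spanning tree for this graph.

Kruskal's algorithm — process edges by increasing weight (ties by edge label):
T X (4): add — endpoints in different components.
Q V (5): add — endpoints in different components.
U V (6): add — endpoints in different components.
Q R (8): add — endpoints in different components.
P W (9): add — endpoints in different components.
R X (9): add — endpoints in different components.
S V (10): add — endpoints in different components.
U X (10): skip — X and U already connected.
P Q (11): add — endpoints in different components.
MST edges: T X, Q V, U V, Q R, P W, R X, S V, P Q; total weight 4+5+6+8+9+9+10+11 = 62.

62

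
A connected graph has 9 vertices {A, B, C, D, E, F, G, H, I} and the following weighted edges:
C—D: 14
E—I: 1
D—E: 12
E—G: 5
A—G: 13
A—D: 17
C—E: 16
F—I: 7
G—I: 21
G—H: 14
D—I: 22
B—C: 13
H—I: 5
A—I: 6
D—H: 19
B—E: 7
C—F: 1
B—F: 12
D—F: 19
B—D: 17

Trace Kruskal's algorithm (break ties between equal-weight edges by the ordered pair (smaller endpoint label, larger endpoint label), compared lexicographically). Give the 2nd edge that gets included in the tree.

Kruskal's algorithm — process edges by increasing weight (ties by edge label):
C—F (1): add — endpoints in different components.
E—I (1): add — endpoints in different components.
E—G (5): add — endpoints in different components.
H—I (5): add — endpoints in different components.
A—I (6): add — endpoints in different components.
B—E (7): add — endpoints in different components.
F—I (7): add — endpoints in different components.
B—F (12): skip — B and F already connected.
D—E (12): add — endpoints in different components.
The 2nd edge added is E—I.

E-I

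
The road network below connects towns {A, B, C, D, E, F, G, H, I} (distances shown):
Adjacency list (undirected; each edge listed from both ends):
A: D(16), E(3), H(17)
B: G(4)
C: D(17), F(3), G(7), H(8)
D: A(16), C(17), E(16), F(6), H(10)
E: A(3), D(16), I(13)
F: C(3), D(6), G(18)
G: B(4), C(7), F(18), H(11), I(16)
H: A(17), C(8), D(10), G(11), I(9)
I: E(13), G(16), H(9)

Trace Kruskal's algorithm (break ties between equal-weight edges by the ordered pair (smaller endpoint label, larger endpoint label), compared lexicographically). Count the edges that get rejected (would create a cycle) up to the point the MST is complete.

2

Sort edges by weight, then run Kruskal:
A—E (3): add — endpoints in different components.
C—F (3): add — endpoints in different components.
B—G (4): add — endpoints in different components.
D—F (6): add — endpoints in different components.
C—G (7): add — endpoints in different components.
C—H (8): add — endpoints in different components.
H—I (9): add — endpoints in different components.
D—H (10): skip — D and H already connected.
G—H (11): skip — G and H already connected.
E—I (13): add — endpoints in different components.
Edges rejected before the tree was complete: 2.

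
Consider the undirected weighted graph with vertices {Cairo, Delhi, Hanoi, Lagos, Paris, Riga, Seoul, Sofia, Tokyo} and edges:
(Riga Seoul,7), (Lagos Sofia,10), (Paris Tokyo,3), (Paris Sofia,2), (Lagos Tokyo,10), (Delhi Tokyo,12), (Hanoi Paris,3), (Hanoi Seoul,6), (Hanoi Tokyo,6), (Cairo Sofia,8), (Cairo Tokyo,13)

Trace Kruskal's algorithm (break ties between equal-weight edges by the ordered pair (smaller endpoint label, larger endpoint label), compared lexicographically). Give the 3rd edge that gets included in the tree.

Kruskal's algorithm — process edges by increasing weight (ties by edge label):
Paris Sofia (2): add — endpoints in different components.
Hanoi Paris (3): add — endpoints in different components.
Paris Tokyo (3): add — endpoints in different components.
Hanoi Seoul (6): add — endpoints in different components.
Hanoi Tokyo (6): skip — Tokyo and Hanoi already connected.
Riga Seoul (7): add — endpoints in different components.
Cairo Sofia (8): add — endpoints in different components.
Lagos Sofia (10): add — endpoints in different components.
Lagos Tokyo (10): skip — Tokyo and Lagos already connected.
Delhi Tokyo (12): add — endpoints in different components.
The 3rd edge added is Paris Tokyo.

Paris-Tokyo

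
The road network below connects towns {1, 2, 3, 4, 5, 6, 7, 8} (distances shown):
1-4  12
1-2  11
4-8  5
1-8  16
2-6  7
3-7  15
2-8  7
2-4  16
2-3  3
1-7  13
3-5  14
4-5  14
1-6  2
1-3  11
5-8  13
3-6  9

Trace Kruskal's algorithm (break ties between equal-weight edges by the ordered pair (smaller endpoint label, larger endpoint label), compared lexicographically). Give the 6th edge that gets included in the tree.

1-7

Sort edges by weight, then run Kruskal:
1-6 (2): add — endpoints in different components.
2-3 (3): add — endpoints in different components.
4-8 (5): add — endpoints in different components.
2-6 (7): add — endpoints in different components.
2-8 (7): add — endpoints in different components.
3-6 (9): skip — 3 and 6 already connected.
1-2 (11): skip — 1 and 2 already connected.
1-3 (11): skip — 1 and 3 already connected.
1-4 (12): skip — 1 and 4 already connected.
1-7 (13): add — endpoints in different components.
5-8 (13): add — endpoints in different components.
The 6th edge added is 1-7.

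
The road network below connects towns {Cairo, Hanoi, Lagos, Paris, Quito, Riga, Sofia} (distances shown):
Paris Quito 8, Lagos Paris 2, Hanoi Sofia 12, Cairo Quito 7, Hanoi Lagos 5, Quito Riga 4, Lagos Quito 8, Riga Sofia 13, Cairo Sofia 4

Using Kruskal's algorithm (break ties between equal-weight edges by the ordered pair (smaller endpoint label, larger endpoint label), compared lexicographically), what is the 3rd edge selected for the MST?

Quito-Riga

Kruskal's algorithm — process edges by increasing weight (ties by edge label):
Lagos Paris (2): add — endpoints in different components.
Cairo Sofia (4): add — endpoints in different components.
Quito Riga (4): add — endpoints in different components.
Hanoi Lagos (5): add — endpoints in different components.
Cairo Quito (7): add — endpoints in different components.
Lagos Quito (8): add — endpoints in different components.
The 3rd edge added is Quito Riga.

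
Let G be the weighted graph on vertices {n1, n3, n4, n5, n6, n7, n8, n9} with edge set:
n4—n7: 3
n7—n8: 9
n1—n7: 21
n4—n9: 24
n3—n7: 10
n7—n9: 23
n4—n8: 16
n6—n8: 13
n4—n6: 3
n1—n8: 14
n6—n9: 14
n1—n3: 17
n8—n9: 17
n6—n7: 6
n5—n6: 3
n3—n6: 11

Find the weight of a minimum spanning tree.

56

Grow the tree from n9 using Prim:
Step 1: cheapest edge leaving the tree is n6—n9 (14); add n6.
Step 2: cheapest edge leaving the tree is n4—n6 (3); add n4.
Step 3: cheapest edge leaving the tree is n5—n6 (3); add n5.
Step 4: cheapest edge leaving the tree is n4—n7 (3); add n7.
Step 5: cheapest edge leaving the tree is n7—n8 (9); add n8.
Step 6: cheapest edge leaving the tree is n3—n7 (10); add n3.
Step 7: cheapest edge leaving the tree is n1—n8 (14); add n1.
MST edges: n6—n9, n4—n6, n5—n6, n4—n7, n7—n8, n3—n7, n1—n8; total weight 14+3+3+3+9+10+14 = 56.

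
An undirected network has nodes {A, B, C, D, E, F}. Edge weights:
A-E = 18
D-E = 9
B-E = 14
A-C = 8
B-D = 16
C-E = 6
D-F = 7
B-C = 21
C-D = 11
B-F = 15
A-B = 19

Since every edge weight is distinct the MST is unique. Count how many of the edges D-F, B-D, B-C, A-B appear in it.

Sort edges by weight, then run Kruskal:
C-E (6): add. Components now {A} {B} {C,E} {D} {F}
D-F (7): add. Components now {A} {B} {C,E} {D,F}
A-C (8): add. Components now {A,C,E} {B} {D,F}
D-E (9): add. Components now {A,C,D,E,F} {B}
C-D (11): skip — C and D already connected.
B-E (14): add. Components now {A,B,C,D,E,F}
MST edge set: {C-E, D-F, A-C, D-E, B-E}.
Of the listed edges, {D-F} are in the MST → 1.

1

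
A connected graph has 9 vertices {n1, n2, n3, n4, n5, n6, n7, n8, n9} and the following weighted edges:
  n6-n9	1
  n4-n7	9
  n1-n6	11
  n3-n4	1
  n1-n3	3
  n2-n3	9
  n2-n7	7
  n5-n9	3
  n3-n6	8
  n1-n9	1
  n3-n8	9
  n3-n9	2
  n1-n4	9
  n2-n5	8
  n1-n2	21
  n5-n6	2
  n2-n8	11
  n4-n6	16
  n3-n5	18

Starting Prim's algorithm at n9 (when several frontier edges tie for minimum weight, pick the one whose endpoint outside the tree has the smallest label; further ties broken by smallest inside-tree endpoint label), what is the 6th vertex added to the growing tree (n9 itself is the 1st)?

n5

Prim's algorithm from n9:
Step 1: cheapest edge leaving the tree is n1-n9 (1); add n1.
Step 2: cheapest edge leaving the tree is n6-n9 (1); add n6.
Step 3: cheapest edge leaving the tree is n3-n9 (2); add n3.
Step 4: cheapest edge leaving the tree is n3-n4 (1); add n4.
Step 5: cheapest edge leaving the tree is n5-n6 (2); add n5.
Step 6: cheapest edge leaving the tree is n2-n5 (8); add n2.
Step 7: cheapest edge leaving the tree is n2-n7 (7); add n7.
Step 8: cheapest edge leaving the tree is n3-n8 (9); add n8.
Vertex order: n9, n1, n6, n3, n4, n5, n2, n7, n8. The 6th vertex is n5.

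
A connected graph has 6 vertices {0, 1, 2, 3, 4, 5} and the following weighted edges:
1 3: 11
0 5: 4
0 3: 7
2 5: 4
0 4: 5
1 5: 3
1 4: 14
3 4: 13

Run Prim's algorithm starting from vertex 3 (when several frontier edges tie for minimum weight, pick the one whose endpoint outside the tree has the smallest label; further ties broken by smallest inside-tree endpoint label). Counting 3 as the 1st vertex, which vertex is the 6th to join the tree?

4

Prim, starting at 3.
Step 1: frontier [0 3 7, 1 3 11, 3 4 13] → take 0 3 (7); add 0.
Step 2: frontier [0 5 4, 0 4 5, 1 3 11, 3 4 13] → take 0 5 (4); add 5.
Step 3: frontier [0 4 5, 1 3 11, 3 4 13, 1 5 3, 2 5 4] → take 1 5 (3); add 1.
Step 4: frontier [0 4 5, 1 4 14, 3 4 13, 2 5 4] → take 2 5 (4); add 2.
Step 5: frontier [0 4 5, 1 4 14, 3 4 13] → take 0 4 (5); add 4.
Vertex order: 3, 0, 5, 1, 2, 4. The 6th vertex is 4.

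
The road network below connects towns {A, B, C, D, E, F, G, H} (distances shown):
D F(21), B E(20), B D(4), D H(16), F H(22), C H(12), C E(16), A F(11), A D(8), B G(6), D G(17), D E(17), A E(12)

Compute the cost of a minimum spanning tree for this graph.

Kruskal: consider edges lightest-first.
B D (4): add — endpoints in different components.
B G (6): add — endpoints in different components.
A D (8): add — endpoints in different components.
A F (11): add — endpoints in different components.
A E (12): add — endpoints in different components.
C H (12): add — endpoints in different components.
C E (16): add — endpoints in different components.
MST edges: B D, B G, A D, A F, A E, C H, C E; total weight 4+6+8+11+12+12+16 = 69.

69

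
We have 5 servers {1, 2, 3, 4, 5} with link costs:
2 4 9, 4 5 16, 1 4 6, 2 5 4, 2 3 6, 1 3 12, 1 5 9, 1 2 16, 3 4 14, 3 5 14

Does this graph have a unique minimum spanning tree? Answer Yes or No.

No

Sort edges by weight, then run Kruskal:
2 5 (4): add — endpoints in different components.
1 4 (6): add — endpoints in different components.
2 3 (6): add — endpoints in different components.
1 5 (9): add — endpoints in different components.
Non-tree edge 2 4 has weight 9, equal to the heaviest edge on its tree cycle — swapping gives another MST of the same weight. Not unique.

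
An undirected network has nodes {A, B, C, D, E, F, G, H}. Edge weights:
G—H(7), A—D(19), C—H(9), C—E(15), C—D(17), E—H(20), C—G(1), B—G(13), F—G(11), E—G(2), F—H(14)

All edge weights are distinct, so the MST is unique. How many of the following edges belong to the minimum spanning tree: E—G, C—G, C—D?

Sort edges by weight, then run Kruskal:
C—G (1): add — endpoints in different components.
E—G (2): add — endpoints in different components.
G—H (7): add — endpoints in different components.
C—H (9): skip — C and H already connected.
F—G (11): add — endpoints in different components.
B—G (13): add — endpoints in different components.
F—H (14): skip — F and H already connected.
C—E (15): skip — C and E already connected.
C—D (17): add — endpoints in different components.
A—D (19): add — endpoints in different components.
MST edge set: {C—G, E—G, G—H, F—G, B—G, C—D, A—D}.
Of the listed edges, {E—G, C—G, C—D} are in the MST → 3.

3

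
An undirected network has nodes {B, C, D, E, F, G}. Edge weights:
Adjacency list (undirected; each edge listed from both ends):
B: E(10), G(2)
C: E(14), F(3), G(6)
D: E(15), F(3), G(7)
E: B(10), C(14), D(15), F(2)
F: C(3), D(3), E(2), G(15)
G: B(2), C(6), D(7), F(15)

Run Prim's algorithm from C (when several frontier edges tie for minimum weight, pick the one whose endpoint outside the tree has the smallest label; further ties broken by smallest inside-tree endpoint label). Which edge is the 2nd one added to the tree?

E-F

Prim's algorithm from C:
Step 1: frontier [C F 3, C G 6, C E 14] → take C F (3); add F.
Step 2: frontier [C G 6, C E 14, E F 2, D F 3, F G 15] → take E F (2); add E.
Step 3: frontier [C G 6, B E 10, D E 15, D F 3, F G 15] → take D F (3); add D.
Step 4: frontier [C G 6, D G 7, B E 10, F G 15] → take C G (6); add G.
Step 5: frontier [B E 10, B G 2] → take B G (2); add B.
The 2nd edge added is E F.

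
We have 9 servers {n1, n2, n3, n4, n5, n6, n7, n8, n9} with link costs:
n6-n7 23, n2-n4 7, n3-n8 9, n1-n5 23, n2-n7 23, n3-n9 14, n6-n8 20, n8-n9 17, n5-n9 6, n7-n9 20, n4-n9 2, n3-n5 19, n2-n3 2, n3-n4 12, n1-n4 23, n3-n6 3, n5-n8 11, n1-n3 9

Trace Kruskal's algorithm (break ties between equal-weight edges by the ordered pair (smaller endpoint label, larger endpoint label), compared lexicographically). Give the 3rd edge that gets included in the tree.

Kruskal: consider edges lightest-first.
n2-n3 (2): add — endpoints in different components.
n4-n9 (2): add — endpoints in different components.
n3-n6 (3): add — endpoints in different components.
n5-n9 (6): add — endpoints in different components.
n2-n4 (7): add — endpoints in different components.
n1-n3 (9): add — endpoints in different components.
n3-n8 (9): add — endpoints in different components.
n5-n8 (11): skip — n5 and n8 already connected.
n3-n4 (12): skip — n3 and n4 already connected.
n3-n9 (14): skip — n9 and n3 already connected.
n8-n9 (17): skip — n9 and n8 already connected.
n3-n5 (19): skip — n3 and n5 already connected.
n6-n8 (20): skip — n8 and n6 already connected.
n7-n9 (20): add — endpoints in different components.
The 3rd edge added is n3-n6.

n3-n6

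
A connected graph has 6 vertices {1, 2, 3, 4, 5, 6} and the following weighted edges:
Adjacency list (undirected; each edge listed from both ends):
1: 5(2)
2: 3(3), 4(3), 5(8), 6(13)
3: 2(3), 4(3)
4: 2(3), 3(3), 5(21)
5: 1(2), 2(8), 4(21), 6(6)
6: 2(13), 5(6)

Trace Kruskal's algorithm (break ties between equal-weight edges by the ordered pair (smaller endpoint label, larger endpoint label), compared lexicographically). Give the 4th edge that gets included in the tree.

Kruskal's algorithm — process edges by increasing weight (ties by edge label):
1–5 (2): add — endpoints in different components.
2–3 (3): add — endpoints in different components.
2–4 (3): add — endpoints in different components.
3–4 (3): skip — 3 and 4 already connected.
5–6 (6): add — endpoints in different components.
2–5 (8): add — endpoints in different components.
The 4th edge added is 5–6.

5-6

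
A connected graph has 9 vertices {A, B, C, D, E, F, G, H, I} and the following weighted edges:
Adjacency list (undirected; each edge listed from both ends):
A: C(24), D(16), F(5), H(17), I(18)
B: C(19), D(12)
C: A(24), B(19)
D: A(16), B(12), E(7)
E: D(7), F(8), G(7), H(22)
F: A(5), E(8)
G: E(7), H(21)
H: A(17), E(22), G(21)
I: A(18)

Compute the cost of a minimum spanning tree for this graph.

93

Kruskal's algorithm — process edges by increasing weight (ties by edge label):
A—F (5): add — endpoints in different components.
D—E (7): add — endpoints in different components.
E—G (7): add — endpoints in different components.
E—F (8): add — endpoints in different components.
B—D (12): add — endpoints in different components.
A—D (16): skip — A and D already connected.
A—H (17): add — endpoints in different components.
A—I (18): add — endpoints in different components.
B—C (19): add — endpoints in different components.
MST edges: A—F, D—E, E—G, E—F, B—D, A—H, A—I, B—C; total weight 5+7+7+8+12+17+18+19 = 93.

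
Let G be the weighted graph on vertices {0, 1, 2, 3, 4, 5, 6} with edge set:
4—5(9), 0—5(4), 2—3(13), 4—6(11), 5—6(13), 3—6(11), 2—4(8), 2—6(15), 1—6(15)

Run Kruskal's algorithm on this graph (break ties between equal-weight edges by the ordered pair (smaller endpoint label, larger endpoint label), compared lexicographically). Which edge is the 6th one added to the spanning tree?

Sort edges by weight, then run Kruskal:
0—5 (4): add — endpoints in different components.
2—4 (8): add — endpoints in different components.
4—5 (9): add — endpoints in different components.
3—6 (11): add — endpoints in different components.
4—6 (11): add — endpoints in different components.
2—3 (13): skip — 2 and 3 already connected.
5—6 (13): skip — 5 and 6 already connected.
1—6 (15): add — endpoints in different components.
The 6th edge added is 1—6.

1-6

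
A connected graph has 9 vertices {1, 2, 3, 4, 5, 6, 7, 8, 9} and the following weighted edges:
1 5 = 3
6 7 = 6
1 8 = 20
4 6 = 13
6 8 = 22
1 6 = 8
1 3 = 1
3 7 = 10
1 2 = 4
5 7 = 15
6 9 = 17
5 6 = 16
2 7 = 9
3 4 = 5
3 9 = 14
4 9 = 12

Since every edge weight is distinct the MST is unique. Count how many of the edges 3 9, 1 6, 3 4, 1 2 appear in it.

3

Kruskal's algorithm — process edges by increasing weight (ties by edge label):
1 3 (1): add — endpoints in different components.
1 5 (3): add — endpoints in different components.
1 2 (4): add — endpoints in different components.
3 4 (5): add — endpoints in different components.
6 7 (6): add — endpoints in different components.
1 6 (8): add — endpoints in different components.
2 7 (9): skip — 2 and 7 already connected.
3 7 (10): skip — 3 and 7 already connected.
4 9 (12): add — endpoints in different components.
4 6 (13): skip — 4 and 6 already connected.
3 9 (14): skip — 3 and 9 already connected.
5 7 (15): skip — 5 and 7 already connected.
5 6 (16): skip — 5 and 6 already connected.
6 9 (17): skip — 6 and 9 already connected.
1 8 (20): add — endpoints in different components.
MST edge set: {1 3, 1 5, 1 2, 3 4, 6 7, 1 6, 4 9, 1 8}.
Of the listed edges, {1 6, 3 4, 1 2} are in the MST → 3.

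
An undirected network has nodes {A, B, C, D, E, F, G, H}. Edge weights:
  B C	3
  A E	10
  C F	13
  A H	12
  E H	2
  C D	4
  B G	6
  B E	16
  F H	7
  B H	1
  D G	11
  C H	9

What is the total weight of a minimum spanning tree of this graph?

Prim, starting at H.
Step 1: cheapest edge leaving the tree is B H (1); add B.
Step 2: cheapest edge leaving the tree is E H (2); add E.
Step 3: cheapest edge leaving the tree is B C (3); add C.
Step 4: cheapest edge leaving the tree is C D (4); add D.
Step 5: cheapest edge leaving the tree is B G (6); add G.
Step 6: cheapest edge leaving the tree is F H (7); add F.
Step 7: cheapest edge leaving the tree is A E (10); add A.
MST edges: B H, E H, B C, C D, B G, F H, A E; total weight 1+2+3+4+6+7+10 = 33.

33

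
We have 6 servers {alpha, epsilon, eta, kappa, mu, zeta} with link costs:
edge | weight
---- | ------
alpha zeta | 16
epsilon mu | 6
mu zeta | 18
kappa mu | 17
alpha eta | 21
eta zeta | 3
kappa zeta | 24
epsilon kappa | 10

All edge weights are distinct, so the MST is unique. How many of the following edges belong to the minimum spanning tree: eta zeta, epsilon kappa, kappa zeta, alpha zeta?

3

Kruskal: consider edges lightest-first.
eta zeta (3): add. Components now {eta,zeta} {mu} {kappa} {alpha} {epsilon}
epsilon mu (6): add. Components now {eta,zeta} {epsilon,mu} {kappa} {alpha}
epsilon kappa (10): add. Components now {eta,zeta} {epsilon,kappa,mu} {alpha}
alpha zeta (16): add. Components now {alpha,eta,zeta} {epsilon,kappa,mu}
kappa mu (17): skip — mu and kappa already connected.
mu zeta (18): add. Components now {alpha,epsilon,eta,kappa,mu,zeta}
MST edge set: {eta zeta, epsilon mu, epsilon kappa, alpha zeta, mu zeta}.
Of the listed edges, {eta zeta, epsilon kappa, alpha zeta} are in the MST → 3.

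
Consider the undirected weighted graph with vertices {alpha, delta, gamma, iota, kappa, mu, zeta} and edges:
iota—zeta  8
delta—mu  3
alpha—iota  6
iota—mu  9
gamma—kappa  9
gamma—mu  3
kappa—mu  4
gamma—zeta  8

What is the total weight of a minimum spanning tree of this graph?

32

Kruskal's algorithm — process edges by increasing weight (ties by edge label):
delta—mu (3): add — endpoints in different components.
gamma—mu (3): add — endpoints in different components.
kappa—mu (4): add — endpoints in different components.
alpha—iota (6): add — endpoints in different components.
gamma—zeta (8): add — endpoints in different components.
iota—zeta (8): add — endpoints in different components.
MST edges: delta—mu, gamma—mu, kappa—mu, alpha—iota, gamma—zeta, iota—zeta; total weight 3+3+4+6+8+8 = 32.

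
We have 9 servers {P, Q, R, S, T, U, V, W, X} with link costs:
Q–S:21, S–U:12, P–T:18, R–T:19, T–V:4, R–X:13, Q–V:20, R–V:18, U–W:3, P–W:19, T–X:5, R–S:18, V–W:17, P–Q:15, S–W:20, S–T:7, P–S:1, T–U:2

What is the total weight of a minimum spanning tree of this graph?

Prim, starting at R.
Step 1: cheapest edge leaving the tree is R–X (13); add X.
Step 2: cheapest edge leaving the tree is T–X (5); add T.
Step 3: cheapest edge leaving the tree is T–U (2); add U.
Step 4: cheapest edge leaving the tree is U–W (3); add W.
Step 5: cheapest edge leaving the tree is T–V (4); add V.
Step 6: cheapest edge leaving the tree is S–T (7); add S.
Step 7: cheapest edge leaving the tree is P–S (1); add P.
Step 8: cheapest edge leaving the tree is P–Q (15); add Q.
MST edges: R–X, T–X, T–U, U–W, T–V, S–T, P–S, P–Q; total weight 13+5+2+3+4+7+1+15 = 50.

50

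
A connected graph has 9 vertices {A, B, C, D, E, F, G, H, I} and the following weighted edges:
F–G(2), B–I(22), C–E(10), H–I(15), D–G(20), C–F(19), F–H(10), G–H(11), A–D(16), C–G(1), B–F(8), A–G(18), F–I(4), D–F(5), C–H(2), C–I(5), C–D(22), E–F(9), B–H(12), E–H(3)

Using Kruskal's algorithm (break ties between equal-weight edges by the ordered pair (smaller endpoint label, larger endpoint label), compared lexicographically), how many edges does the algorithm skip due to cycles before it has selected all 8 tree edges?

Sort edges by weight, then run Kruskal:
C–G (1): add — endpoints in different components.
C–H (2): add — endpoints in different components.
F–G (2): add — endpoints in different components.
E–H (3): add — endpoints in different components.
F–I (4): add — endpoints in different components.
C–I (5): skip — C and I already connected.
D–F (5): add — endpoints in different components.
B–F (8): add — endpoints in different components.
E–F (9): skip — E and F already connected.
C–E (10): skip — C and E already connected.
F–H (10): skip — F and H already connected.
G–H (11): skip — G and H already connected.
B–H (12): skip — B and H already connected.
H–I (15): skip — H and I already connected.
A–D (16): add — endpoints in different components.
Edges rejected before the tree was complete: 7.

7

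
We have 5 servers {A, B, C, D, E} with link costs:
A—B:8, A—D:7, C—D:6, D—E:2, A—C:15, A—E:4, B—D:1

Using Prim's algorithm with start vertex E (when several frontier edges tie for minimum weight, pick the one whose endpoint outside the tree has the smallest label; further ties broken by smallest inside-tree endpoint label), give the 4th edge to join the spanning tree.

C-D

Prim's algorithm from E:
Step 1: cheapest edge leaving the tree is D—E (2); add D.
Step 2: cheapest edge leaving the tree is B—D (1); add B.
Step 3: cheapest edge leaving the tree is A—E (4); add A.
Step 4: cheapest edge leaving the tree is C—D (6); add C.
The 4th edge added is C—D.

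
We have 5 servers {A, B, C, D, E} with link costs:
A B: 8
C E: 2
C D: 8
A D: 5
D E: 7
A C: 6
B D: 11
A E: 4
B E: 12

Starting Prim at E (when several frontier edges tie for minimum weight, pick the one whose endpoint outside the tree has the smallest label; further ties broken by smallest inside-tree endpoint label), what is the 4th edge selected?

A-B

Grow the tree from E using Prim:
Step 1: frontier [C E 2, A E 4, D E 7, B E 12] → take C E (2); add C.
Step 2: frontier [A C 6, C D 8, A E 4, D E 7, B E 12] → take A E (4); add A.
Step 3: frontier [A D 5, A B 8, C D 8, D E 7, B E 12] → take A D (5); add D.
Step 4: frontier [A B 8, B D 11, B E 12] → take A B (8); add B.
The 4th edge added is A B.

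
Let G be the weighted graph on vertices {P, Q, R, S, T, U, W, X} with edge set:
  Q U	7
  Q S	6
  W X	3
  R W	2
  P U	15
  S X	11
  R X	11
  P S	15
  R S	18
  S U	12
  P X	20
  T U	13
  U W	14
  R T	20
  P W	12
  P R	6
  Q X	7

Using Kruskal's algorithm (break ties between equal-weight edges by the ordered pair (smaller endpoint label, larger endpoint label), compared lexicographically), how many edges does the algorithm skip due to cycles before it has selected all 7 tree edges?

4

Kruskal: consider edges lightest-first.
R W (2): add — endpoints in different components.
W X (3): add — endpoints in different components.
P R (6): add — endpoints in different components.
Q S (6): add — endpoints in different components.
Q U (7): add — endpoints in different components.
Q X (7): add — endpoints in different components.
R X (11): skip — R and X already connected.
S X (11): skip — S and X already connected.
P W (12): skip — P and W already connected.
S U (12): skip — S and U already connected.
T U (13): add — endpoints in different components.
Edges rejected before the tree was complete: 4.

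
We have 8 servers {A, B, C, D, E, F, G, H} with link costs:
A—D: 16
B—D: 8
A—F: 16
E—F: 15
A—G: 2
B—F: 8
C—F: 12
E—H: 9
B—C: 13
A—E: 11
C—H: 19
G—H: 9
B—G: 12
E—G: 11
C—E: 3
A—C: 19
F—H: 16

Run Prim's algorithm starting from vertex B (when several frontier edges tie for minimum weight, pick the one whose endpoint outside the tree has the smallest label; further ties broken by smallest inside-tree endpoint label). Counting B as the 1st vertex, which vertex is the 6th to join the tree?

H

Prim, starting at B.
Step 1: cheapest edge leaving the tree is B—D (8); add D.
Step 2: cheapest edge leaving the tree is B—F (8); add F.
Step 3: cheapest edge leaving the tree is C—F (12); add C.
Step 4: cheapest edge leaving the tree is C—E (3); add E.
Step 5: cheapest edge leaving the tree is E—H (9); add H.
Step 6: cheapest edge leaving the tree is G—H (9); add G.
Step 7: cheapest edge leaving the tree is A—G (2); add A.
Vertex order: B, D, F, C, E, H, G, A. The 6th vertex is H.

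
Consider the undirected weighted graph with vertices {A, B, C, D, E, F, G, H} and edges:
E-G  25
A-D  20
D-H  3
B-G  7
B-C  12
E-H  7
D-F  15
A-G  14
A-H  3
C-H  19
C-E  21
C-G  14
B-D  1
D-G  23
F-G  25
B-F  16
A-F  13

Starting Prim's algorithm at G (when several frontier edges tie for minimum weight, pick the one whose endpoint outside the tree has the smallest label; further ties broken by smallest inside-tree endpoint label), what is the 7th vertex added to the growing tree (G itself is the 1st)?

C

Prim, starting at G.
Step 1: cheapest edge leaving the tree is B-G (7); add B.
Step 2: cheapest edge leaving the tree is B-D (1); add D.
Step 3: cheapest edge leaving the tree is D-H (3); add H.
Step 4: cheapest edge leaving the tree is A-H (3); add A.
Step 5: cheapest edge leaving the tree is E-H (7); add E.
Step 6: cheapest edge leaving the tree is B-C (12); add C.
Step 7: cheapest edge leaving the tree is A-F (13); add F.
Vertex order: G, B, D, H, A, E, C, F. The 7th vertex is C.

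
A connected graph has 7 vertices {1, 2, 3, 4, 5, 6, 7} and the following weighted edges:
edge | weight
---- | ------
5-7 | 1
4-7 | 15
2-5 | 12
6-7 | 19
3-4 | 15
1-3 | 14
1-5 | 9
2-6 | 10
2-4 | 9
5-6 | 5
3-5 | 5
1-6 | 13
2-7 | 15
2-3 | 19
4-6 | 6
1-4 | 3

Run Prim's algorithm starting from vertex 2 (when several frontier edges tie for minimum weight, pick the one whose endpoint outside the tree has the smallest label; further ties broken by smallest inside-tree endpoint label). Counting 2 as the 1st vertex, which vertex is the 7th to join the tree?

3

Prim's algorithm from 2:
Step 1: cheapest edge leaving the tree is 2-4 (9); add 4.
Step 2: cheapest edge leaving the tree is 1-4 (3); add 1.
Step 3: cheapest edge leaving the tree is 4-6 (6); add 6.
Step 4: cheapest edge leaving the tree is 5-6 (5); add 5.
Step 5: cheapest edge leaving the tree is 5-7 (1); add 7.
Step 6: cheapest edge leaving the tree is 3-5 (5); add 3.
Vertex order: 2, 4, 1, 6, 5, 7, 3. The 7th vertex is 3.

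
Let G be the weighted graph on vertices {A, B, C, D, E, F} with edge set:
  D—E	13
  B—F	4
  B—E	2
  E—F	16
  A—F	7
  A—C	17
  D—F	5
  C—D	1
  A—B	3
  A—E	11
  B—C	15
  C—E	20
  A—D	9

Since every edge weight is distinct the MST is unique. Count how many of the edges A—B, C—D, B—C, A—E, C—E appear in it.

Kruskal: consider edges lightest-first.
C—D (1): add. Components now {A} {B} {C,D} {E} {F}
B—E (2): add. Components now {A} {B,E} {C,D} {F}
A—B (3): add. Components now {A,B,E} {C,D} {F}
B—F (4): add. Components now {A,B,E,F} {C,D}
D—F (5): add. Components now {A,B,C,D,E,F}
MST edge set: {C—D, B—E, A—B, B—F, D—F}.
Of the listed edges, {A—B, C—D} are in the MST → 2.

2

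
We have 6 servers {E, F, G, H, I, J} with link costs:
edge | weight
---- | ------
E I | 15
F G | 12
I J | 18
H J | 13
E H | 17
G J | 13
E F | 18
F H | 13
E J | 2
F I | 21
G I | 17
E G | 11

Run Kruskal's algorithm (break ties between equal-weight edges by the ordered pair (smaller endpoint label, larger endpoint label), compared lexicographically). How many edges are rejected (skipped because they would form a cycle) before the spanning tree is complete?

Sort edges by weight, then run Kruskal:
E J (2): add. Components now {E,J} {F} {G} {H} {I}
E G (11): add. Components now {E,G,J} {F} {H} {I}
F G (12): add. Components now {E,F,G,J} {H} {I}
F H (13): add. Components now {E,F,G,H,J} {I}
G J (13): skip — G and J already connected.
H J (13): skip — H and J already connected.
E I (15): add. Components now {E,F,G,H,I,J}
Edges rejected before the tree was complete: 2.

2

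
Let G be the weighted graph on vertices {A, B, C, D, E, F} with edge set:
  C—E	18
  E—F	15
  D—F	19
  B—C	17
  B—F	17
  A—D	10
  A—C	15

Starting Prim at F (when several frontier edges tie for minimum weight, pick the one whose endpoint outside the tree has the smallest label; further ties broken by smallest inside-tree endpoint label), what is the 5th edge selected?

A-D

Prim's algorithm from F:
Step 1: frontier [E—F 15, B—F 17, D—F 19] → take E—F (15); add E.
Step 2: frontier [C—E 18, B—F 17, D—F 19] → take B—F (17); add B.
Step 3: frontier [B—C 17, C—E 18, D—F 19] → take B—C (17); add C.
Step 4: frontier [A—C 15, D—F 19] → take A—C (15); add A.
Step 5: frontier [A—D 10, D—F 19] → take A—D (10); add D.
The 5th edge added is A—D.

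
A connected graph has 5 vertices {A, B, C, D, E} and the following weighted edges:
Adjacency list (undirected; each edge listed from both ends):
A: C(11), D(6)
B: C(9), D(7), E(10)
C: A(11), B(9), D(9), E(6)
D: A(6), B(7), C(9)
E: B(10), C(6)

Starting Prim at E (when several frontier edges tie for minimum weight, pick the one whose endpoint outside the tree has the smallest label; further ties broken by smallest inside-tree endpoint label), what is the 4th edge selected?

A-D

Grow the tree from E using Prim:
Step 1: cheapest edge leaving the tree is C—E (6); add C.
Step 2: cheapest edge leaving the tree is B—C (9); add B.
Step 3: cheapest edge leaving the tree is B—D (7); add D.
Step 4: cheapest edge leaving the tree is A—D (6); add A.
The 4th edge added is A—D.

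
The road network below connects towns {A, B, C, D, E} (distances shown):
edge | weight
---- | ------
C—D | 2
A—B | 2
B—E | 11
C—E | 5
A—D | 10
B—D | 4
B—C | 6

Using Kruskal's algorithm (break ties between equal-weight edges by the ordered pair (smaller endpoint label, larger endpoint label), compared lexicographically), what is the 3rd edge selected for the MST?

Kruskal's algorithm — process edges by increasing weight (ties by edge label):
A—B (2): add — endpoints in different components.
C—D (2): add — endpoints in different components.
B—D (4): add — endpoints in different components.
C—E (5): add — endpoints in different components.
The 3rd edge added is B—D.

B-D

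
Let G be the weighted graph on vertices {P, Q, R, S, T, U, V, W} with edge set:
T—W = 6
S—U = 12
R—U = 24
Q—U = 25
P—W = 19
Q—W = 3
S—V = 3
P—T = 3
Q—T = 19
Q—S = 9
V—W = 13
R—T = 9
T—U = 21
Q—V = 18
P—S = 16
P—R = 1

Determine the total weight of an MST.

37

Sort edges by weight, then run Kruskal:
P—R (1): add — endpoints in different components.
P—T (3): add — endpoints in different components.
Q—W (3): add — endpoints in different components.
S—V (3): add — endpoints in different components.
T—W (6): add — endpoints in different components.
Q—S (9): add — endpoints in different components.
R—T (9): skip — T and R already connected.
S—U (12): add — endpoints in different components.
MST edges: P—R, P—T, Q—W, S—V, T—W, Q—S, S—U; total weight 1+3+3+3+6+9+12 = 37.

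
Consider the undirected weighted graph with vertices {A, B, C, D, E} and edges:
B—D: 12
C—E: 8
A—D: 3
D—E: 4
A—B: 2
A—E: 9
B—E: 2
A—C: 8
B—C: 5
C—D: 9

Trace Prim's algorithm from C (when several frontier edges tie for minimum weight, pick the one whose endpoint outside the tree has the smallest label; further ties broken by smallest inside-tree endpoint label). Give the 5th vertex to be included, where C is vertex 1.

D

Prim, starting at C.
Step 1: frontier [B—C 5, A—C 8, C—E 8, C—D 9] → take B—C (5); add B.
Step 2: frontier [A—B 2, B—E 2, B—D 12, A—C 8, C—E 8, C—D 9] → take A—B (2); add A.
Step 3: frontier [A—D 3, A—E 9, B—E 2, B—D 12, C—E 8, C—D 9] → take B—E (2); add E.
Step 4: frontier [A—D 3, B—D 12, C—D 9, D—E 4] → take A—D (3); add D.
Vertex order: C, B, A, E, D. The 5th vertex is D.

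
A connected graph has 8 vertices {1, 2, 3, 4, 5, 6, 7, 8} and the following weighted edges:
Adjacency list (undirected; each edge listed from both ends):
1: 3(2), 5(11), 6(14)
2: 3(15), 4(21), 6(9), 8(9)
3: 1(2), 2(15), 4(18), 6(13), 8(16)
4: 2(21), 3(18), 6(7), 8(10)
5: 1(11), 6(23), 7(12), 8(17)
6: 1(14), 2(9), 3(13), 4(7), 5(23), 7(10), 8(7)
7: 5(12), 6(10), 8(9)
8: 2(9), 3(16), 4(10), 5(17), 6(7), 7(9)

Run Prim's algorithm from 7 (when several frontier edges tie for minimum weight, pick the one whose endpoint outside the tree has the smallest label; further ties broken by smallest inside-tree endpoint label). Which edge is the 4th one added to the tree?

Grow the tree from 7 using Prim:
Step 1: cheapest edge leaving the tree is 7—8 (9); add 8.
Step 2: cheapest edge leaving the tree is 6—8 (7); add 6.
Step 3: cheapest edge leaving the tree is 4—6 (7); add 4.
Step 4: cheapest edge leaving the tree is 2—6 (9); add 2.
Step 5: cheapest edge leaving the tree is 5—7 (12); add 5.
Step 6: cheapest edge leaving the tree is 1—5 (11); add 1.
Step 7: cheapest edge leaving the tree is 1—3 (2); add 3.
The 4th edge added is 2—6.

2-6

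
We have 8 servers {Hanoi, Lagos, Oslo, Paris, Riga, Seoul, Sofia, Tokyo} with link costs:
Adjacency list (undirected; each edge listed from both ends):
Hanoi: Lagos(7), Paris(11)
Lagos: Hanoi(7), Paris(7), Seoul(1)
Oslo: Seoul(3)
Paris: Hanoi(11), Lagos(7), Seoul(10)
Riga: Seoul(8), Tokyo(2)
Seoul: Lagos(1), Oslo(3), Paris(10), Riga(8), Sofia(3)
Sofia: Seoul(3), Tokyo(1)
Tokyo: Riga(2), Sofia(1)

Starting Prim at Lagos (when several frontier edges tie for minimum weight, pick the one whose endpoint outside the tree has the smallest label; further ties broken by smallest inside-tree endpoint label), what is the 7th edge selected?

Prim, starting at Lagos.
Step 1: frontier [Lagos Seoul 1, Hanoi Lagos 7, Lagos Paris 7] → take Lagos Seoul (1); add Seoul.
Step 2: frontier [Hanoi Lagos 7, Lagos Paris 7, Oslo Seoul 3, Seoul Sofia 3, Riga Seoul 8, Paris Seoul 10] → take Oslo Seoul (3); add Oslo.
Step 3: frontier [Hanoi Lagos 7, Lagos Paris 7, Seoul Sofia 3, Riga Seoul 8, Paris Seoul 10] → take Seoul Sofia (3); add Sofia.
Step 4: frontier [Hanoi Lagos 7, Lagos Paris 7, Riga Seoul 8, Paris Seoul 10, Sofia Tokyo 1] → take Sofia Tokyo (1); add Tokyo.
Step 5: frontier [Hanoi Lagos 7, Lagos Paris 7, Riga Seoul 8, Paris Seoul 10, Riga Tokyo 2] → take Riga Tokyo (2); add Riga.
Step 6: frontier [Hanoi Lagos 7, Lagos Paris 7, Paris Seoul 10] → take Hanoi Lagos (7); add Hanoi.
Step 7: frontier [Hanoi Paris 11, Lagos Paris 7, Paris Seoul 10] → take Lagos Paris (7); add Paris.
The 7th edge added is Lagos Paris.

Lagos-Paris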